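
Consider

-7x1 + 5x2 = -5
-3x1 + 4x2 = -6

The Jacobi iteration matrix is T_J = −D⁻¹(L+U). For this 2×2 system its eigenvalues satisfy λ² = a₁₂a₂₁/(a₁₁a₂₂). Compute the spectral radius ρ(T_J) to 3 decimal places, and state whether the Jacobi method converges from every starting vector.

a₁₂a₂₁/(a₁₁a₂₂) = (5)·(-3) / ((-7)·(4)) = 0.535714
ρ = √|0.535714| = √0.535714 = 0.732
ρ < 1, so Jacobi converges

0.732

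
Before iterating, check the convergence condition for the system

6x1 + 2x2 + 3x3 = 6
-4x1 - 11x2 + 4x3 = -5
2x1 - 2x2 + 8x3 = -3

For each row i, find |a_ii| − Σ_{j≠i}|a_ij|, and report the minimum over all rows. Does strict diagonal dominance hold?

1

row 1: |6| − (2+3) = 1
row 2: |-11| − (4+4) = 3
row 3: |8| − (2+2) = 4
minimum over rows = 1 → strictly diagonally dominant (convergence guaranteed)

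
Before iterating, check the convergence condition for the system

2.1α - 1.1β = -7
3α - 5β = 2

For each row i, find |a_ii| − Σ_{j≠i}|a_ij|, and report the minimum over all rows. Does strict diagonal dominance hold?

1

row 1: |2.1| − (1.1) = 1
row 2: |-5| − (3) = 2
minimum over rows = 1 → strictly diagonally dominant (convergence guaranteed)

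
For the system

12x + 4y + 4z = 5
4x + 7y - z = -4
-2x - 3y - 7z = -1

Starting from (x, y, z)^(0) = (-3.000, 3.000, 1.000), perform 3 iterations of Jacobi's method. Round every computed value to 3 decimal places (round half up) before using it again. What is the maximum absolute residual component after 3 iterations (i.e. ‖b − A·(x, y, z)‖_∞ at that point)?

1.343

Iteration 1:
  x = (5 - (4)·3.000 - (4)·1.000) / (12) = -0.917
  y = (-4 - (4)·-3.000 - (-1)·1.000) / (7) = 1.286
  z = (-1 - (-2)·-3.000 - (-3)·3.000) / (-7) = -0.286
Iteration 2:
  x = (5 - (4)·1.286 - (4)·-0.286) / (12) = 0.083
  y = (-4 - (4)·-0.917 - (-1)·-0.286) / (7) = -0.088
  z = (-1 - (-2)·-0.917 - (-3)·1.286) / (-7) = -0.146
Iteration 3:
  x = (5 - (4)·-0.088 - (4)·-0.146) / (12) = 0.495
  y = (-4 - (4)·0.083 - (-1)·-0.146) / (7) = -0.640
  z = (-1 - (-2)·0.083 - (-3)·-0.088) / (-7) = 0.157
Residual b − A·x = (0.992, -1.343, -0.831); ∞-norm = 1.343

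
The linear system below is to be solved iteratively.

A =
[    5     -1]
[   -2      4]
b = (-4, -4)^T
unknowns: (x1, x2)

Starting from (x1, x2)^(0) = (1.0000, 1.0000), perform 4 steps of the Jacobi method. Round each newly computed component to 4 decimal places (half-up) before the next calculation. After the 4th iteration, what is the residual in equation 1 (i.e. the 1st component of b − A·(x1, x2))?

Iteration 1:
  x1 = (-4 - (-1)·1.0000) / (5) = -0.6000
  x2 = (-4 - (-2)·1.0000) / (4) = -0.5000
Iteration 2:
  x1 = (-4 - (-1)·-0.5000) / (5) = -0.9000
  x2 = (-4 - (-2)·-0.6000) / (4) = -1.3000
Iteration 3:
  x1 = (-4 - (-1)·-1.3000) / (5) = -1.0600
  x2 = (-4 - (-2)·-0.9000) / (4) = -1.4500
Iteration 4:
  x1 = (-4 - (-1)·-1.4500) / (5) = -1.0900
  x2 = (-4 - (-2)·-1.0600) / (4) = -1.5300
Residual b − A·x = (-0.0800, -0.0600)

-0.0800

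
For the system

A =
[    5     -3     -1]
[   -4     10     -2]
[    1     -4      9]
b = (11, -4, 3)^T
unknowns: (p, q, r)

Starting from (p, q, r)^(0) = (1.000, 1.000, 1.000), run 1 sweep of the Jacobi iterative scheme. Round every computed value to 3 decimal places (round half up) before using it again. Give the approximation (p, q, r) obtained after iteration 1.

(3.000, 0.200, 0.667)

Iteration 1:
  p = (11 - (-3)·1.000 - (-1)·1.000) / (5) = 3.000
  q = (-4 - (-4)·1.000 - (-2)·1.000) / (10) = 0.200
  r = (3 - (1)·1.000 - (-4)·1.000) / (9) = 0.667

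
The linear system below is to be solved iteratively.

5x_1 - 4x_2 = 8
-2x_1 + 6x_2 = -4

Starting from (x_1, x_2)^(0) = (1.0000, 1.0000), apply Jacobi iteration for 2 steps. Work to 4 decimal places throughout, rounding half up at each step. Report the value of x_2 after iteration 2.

Iteration 1:
  x_1 = (8 - (-4)·1.0000) / (5) = 2.4000
  x_2 = (-4 - (-2)·1.0000) / (6) = -0.3333
Iteration 2:
  x_1 = (8 - (-4)·-0.3333) / (5) = 1.3334
  x_2 = (-4 - (-2)·2.4000) / (6) = 0.1333

0.1333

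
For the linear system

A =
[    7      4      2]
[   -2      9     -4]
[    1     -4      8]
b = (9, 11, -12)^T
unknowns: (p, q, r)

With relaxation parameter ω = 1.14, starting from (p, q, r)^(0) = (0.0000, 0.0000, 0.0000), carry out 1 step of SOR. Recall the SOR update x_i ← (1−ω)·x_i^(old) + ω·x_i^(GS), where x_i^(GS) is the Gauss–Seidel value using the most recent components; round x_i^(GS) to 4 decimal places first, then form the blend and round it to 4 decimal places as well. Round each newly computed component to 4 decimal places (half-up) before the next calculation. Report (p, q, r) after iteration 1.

(1.4657, 1.7646, -0.9130)

Iteration 1:
  p: GS value = (9 - (4)·0.0000 - (2)·0.0000) / (7) = 1.2857;  p ← (1−ω)·0.0000 + ω·1.2857 = 1.4657
  q: GS value = (11 - (-2)·1.4657 - (-4)·0.0000) / (9) = 1.5479;  q ← (1−ω)·0.0000 + ω·1.5479 = 1.7646
  r: GS value = (-12 - (1)·1.4657 - (-4)·1.7646) / (8) = -0.8009;  r ← (1−ω)·0.0000 + ω·-0.8009 = -0.9130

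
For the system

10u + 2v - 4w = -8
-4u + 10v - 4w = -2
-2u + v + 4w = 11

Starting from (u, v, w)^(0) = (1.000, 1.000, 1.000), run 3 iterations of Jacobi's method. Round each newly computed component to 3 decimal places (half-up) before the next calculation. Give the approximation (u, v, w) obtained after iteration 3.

Iteration 1:
  u = (-8 - (2)·1.000 - (-4)·1.000) / (10) = -0.600
  v = (-2 - (-4)·1.000 - (-4)·1.000) / (10) = 0.600
  w = (11 - (-2)·1.000 - (1)·1.000) / (4) = 3.000
Iteration 2:
  u = (-8 - (2)·0.600 - (-4)·3.000) / (10) = 0.280
  v = (-2 - (-4)·-0.600 - (-4)·3.000) / (10) = 0.760
  w = (11 - (-2)·-0.600 - (1)·0.600) / (4) = 2.300
Iteration 3:
  u = (-8 - (2)·0.760 - (-4)·2.300) / (10) = -0.032
  v = (-2 - (-4)·0.280 - (-4)·2.300) / (10) = 0.832
  w = (11 - (-2)·0.280 - (1)·0.760) / (4) = 2.700

(-0.032, 0.832, 2.700)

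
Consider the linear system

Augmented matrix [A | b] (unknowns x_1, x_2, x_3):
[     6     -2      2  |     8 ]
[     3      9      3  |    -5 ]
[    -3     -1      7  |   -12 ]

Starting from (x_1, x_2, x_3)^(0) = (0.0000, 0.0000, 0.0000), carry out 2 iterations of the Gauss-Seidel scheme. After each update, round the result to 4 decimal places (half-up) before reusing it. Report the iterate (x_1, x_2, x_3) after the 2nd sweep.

Iteration 1:
  x_1 = (8 - (-2)·0.0000 - (2)·0.0000) / (6) = 1.3333
  x_2 = (-5 - (3)·1.3333 - (3)·0.0000) / (9) = -1.0000
  x_3 = (-12 - (-3)·1.3333 - (-1)·-1.0000) / (7) = -1.2857
Iteration 2:
  x_1 = (8 - (-2)·-1.0000 - (2)·-1.2857) / (6) = 1.4286
  x_2 = (-5 - (3)·1.4286 - (3)·-1.2857) / (9) = -0.6032
  x_3 = (-12 - (-3)·1.4286 - (-1)·-0.6032) / (7) = -1.1882

(1.4286, -0.6032, -1.1882)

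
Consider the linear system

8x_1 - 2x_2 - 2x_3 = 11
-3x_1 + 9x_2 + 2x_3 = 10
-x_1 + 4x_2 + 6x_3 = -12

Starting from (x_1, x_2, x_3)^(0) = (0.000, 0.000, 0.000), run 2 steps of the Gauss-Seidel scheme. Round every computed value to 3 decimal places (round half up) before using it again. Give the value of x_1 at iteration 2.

1.063

Iteration 1:
  x_1 = (11 - (-2)·0.000 - (-2)·0.000) / (8) = 1.375
  x_2 = (10 - (-3)·1.375 - (2)·0.000) / (9) = 1.569
  x_3 = (-12 - (-1)·1.375 - (4)·1.569) / (6) = -2.817
Iteration 2:
  x_1 = (11 - (-2)·1.569 - (-2)·-2.817) / (8) = 1.063
  x_2 = (10 - (-3)·1.063 - (2)·-2.817) / (9) = 2.091
  x_3 = (-12 - (-1)·1.063 - (4)·2.091) / (6) = -3.217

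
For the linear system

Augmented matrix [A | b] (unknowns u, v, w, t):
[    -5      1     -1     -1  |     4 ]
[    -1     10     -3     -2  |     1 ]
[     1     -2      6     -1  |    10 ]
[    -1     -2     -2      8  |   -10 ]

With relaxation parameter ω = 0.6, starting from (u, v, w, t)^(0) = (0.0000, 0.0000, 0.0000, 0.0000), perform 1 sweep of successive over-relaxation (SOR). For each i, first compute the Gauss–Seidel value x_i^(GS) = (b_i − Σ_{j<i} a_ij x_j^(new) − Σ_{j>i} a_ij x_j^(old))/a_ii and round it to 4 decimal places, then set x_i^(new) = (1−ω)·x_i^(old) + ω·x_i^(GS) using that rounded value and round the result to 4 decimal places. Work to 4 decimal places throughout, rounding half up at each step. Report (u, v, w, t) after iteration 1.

(-0.4800, 0.0312, 1.0543, -0.6232)

Iteration 1:
  u: GS value = (4 - (1)·0.0000 - (-1)·0.0000 - (-1)·0.0000) / (-5) = -0.8000;  u ← (1−ω)·0.0000 + ω·-0.8000 = -0.4800
  v: GS value = (1 - (-1)·-0.4800 - (-3)·0.0000 - (-2)·0.0000) / (10) = 0.0520;  v ← (1−ω)·0.0000 + ω·0.0520 = 0.0312
  w: GS value = (10 - (1)·-0.4800 - (-2)·0.0312 - (-1)·0.0000) / (6) = 1.7571;  w ← (1−ω)·0.0000 + ω·1.7571 = 1.0543
  t: GS value = (-10 - (-1)·-0.4800 - (-2)·0.0312 - (-2)·1.0543) / (8) = -1.0386;  t ← (1−ω)·0.0000 + ω·-1.0386 = -0.6232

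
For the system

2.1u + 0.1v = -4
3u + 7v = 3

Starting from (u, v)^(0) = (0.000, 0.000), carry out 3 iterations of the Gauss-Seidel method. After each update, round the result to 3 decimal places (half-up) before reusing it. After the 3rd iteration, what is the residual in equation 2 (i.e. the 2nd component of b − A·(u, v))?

-0.002

Iteration 1:
  u = (-4 - (0.1)·0.000) / (2.1) = -1.905
  v = (3 - (3)·-1.905) / (7) = 1.245
Iteration 2:
  u = (-4 - (0.1)·1.245) / (2.1) = -1.964
  v = (3 - (3)·-1.964) / (7) = 1.270
Iteration 3:
  u = (-4 - (0.1)·1.270) / (2.1) = -1.965
  v = (3 - (3)·-1.965) / (7) = 1.271
Residual b − A·x = (-0.001, -0.002)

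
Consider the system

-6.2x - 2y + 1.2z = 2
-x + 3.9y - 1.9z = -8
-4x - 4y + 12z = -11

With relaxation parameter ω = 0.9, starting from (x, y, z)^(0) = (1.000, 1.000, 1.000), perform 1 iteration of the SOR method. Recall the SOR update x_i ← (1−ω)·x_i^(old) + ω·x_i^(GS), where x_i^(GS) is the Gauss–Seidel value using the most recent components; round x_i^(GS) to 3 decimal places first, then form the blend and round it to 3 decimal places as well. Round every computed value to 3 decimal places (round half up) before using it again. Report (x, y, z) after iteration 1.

(-0.307, -1.379, -1.231)

Iteration 1:
  x: GS value = (2 - (-2)·1.000 - (1.2)·1.000) / (-6.2) = -0.452;  x ← (1−ω)·1.000 + ω·-0.452 = -0.307
  y: GS value = (-8 - (-1)·-0.307 - (-1.9)·1.000) / (3.9) = -1.643;  y ← (1−ω)·1.000 + ω·-1.643 = -1.379
  z: GS value = (-11 - (-4)·-0.307 - (-4)·-1.379) / (12) = -1.479;  z ← (1−ω)·1.000 + ω·-1.479 = -1.231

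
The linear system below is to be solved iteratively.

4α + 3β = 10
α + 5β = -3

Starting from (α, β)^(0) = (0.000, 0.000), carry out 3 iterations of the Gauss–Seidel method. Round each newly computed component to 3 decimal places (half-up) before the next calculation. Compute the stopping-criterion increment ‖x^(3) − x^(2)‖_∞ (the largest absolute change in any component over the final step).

Iteration 1:
  α = (10 - (3)·0.000) / (4) = 2.500
  β = (-3 - (1)·2.500) / (5) = -1.100
Iteration 2:
  α = (10 - (3)·-1.100) / (4) = 3.325
  β = (-3 - (1)·3.325) / (5) = -1.265
Iteration 3:
  α = (10 - (3)·-1.265) / (4) = 3.449
  β = (-3 - (1)·3.449) / (5) = -1.290
Change: (0.124, -0.025) → max |·| = 0.124

0.124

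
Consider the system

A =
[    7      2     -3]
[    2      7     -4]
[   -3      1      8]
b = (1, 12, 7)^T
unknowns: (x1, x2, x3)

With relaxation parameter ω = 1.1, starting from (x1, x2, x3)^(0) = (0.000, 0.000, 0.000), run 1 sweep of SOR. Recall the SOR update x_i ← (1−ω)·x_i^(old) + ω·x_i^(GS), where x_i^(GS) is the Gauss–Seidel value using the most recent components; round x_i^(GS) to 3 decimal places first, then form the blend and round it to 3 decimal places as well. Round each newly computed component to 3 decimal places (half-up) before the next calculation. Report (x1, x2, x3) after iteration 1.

(0.157, 1.836, 0.774)

Iteration 1:
  x1: GS value = (1 - (2)·0.000 - (-3)·0.000) / (7) = 0.143;  x1 ← (1−ω)·0.000 + ω·0.143 = 0.157
  x2: GS value = (12 - (2)·0.157 - (-4)·0.000) / (7) = 1.669;  x2 ← (1−ω)·0.000 + ω·1.669 = 1.836
  x3: GS value = (7 - (-3)·0.157 - (1)·1.836) / (8) = 0.704;  x3 ← (1−ω)·0.000 + ω·0.704 = 0.774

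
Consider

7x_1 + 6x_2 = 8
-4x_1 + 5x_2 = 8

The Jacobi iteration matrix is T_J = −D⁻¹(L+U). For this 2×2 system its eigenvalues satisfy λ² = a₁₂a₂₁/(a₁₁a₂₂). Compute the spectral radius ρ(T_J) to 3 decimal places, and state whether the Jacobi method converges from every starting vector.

a₁₂a₂₁/(a₁₁a₂₂) = (6)·(-4) / ((7)·(5)) = -0.685714
ρ = √|-0.685714| = √0.685714 = 0.828
ρ < 1, so Jacobi converges

0.828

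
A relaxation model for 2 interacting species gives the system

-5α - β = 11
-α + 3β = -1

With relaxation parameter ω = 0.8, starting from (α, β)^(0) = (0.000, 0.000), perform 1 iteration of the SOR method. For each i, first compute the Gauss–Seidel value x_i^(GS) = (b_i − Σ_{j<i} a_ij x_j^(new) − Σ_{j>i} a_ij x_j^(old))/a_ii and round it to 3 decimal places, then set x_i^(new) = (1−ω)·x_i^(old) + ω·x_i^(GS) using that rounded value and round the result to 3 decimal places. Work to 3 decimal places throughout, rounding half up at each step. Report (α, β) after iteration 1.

Iteration 1:
  α: GS value = (11 - (-1)·0.000) / (-5) = -2.200;  α ← (1−ω)·0.000 + ω·-2.200 = -1.760
  β: GS value = (-1 - (-1)·-1.760) / (3) = -0.920;  β ← (1−ω)·0.000 + ω·-0.920 = -0.736

(-1.760, -0.736)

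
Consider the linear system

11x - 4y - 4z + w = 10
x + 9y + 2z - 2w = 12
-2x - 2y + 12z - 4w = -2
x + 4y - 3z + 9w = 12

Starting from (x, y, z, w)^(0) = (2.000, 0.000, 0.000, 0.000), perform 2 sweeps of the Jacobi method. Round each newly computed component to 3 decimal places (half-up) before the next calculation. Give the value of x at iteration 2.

1.273

Iteration 1:
  x = (10 - (-4)·0.000 - (-4)·0.000 - (1)·0.000) / (11) = 0.909
  y = (12 - (1)·2.000 - (2)·0.000 - (-2)·0.000) / (9) = 1.111
  z = (-2 - (-2)·2.000 - (-2)·0.000 - (-4)·0.000) / (12) = 0.167
  w = (12 - (1)·2.000 - (4)·0.000 - (-3)·0.000) / (9) = 1.111
Iteration 2:
  x = (10 - (-4)·1.111 - (-4)·0.167 - (1)·1.111) / (11) = 1.273
  y = (12 - (1)·0.909 - (2)·0.167 - (-2)·1.111) / (9) = 1.442
  z = (-2 - (-2)·0.909 - (-2)·1.111 - (-4)·1.111) / (12) = 0.540
  w = (12 - (1)·0.909 - (4)·1.111 - (-3)·0.167) / (9) = 0.794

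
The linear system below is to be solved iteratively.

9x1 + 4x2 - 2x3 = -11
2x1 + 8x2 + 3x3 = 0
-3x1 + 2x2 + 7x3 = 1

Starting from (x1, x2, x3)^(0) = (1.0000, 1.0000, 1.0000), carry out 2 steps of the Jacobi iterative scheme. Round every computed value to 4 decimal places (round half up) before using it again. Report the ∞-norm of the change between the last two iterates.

Iteration 1:
  x1 = (-11 - (4)·1.0000 - (-2)·1.0000) / (9) = -1.4444
  x2 = (0 - (2)·1.0000 - (3)·1.0000) / (8) = -0.6250
  x3 = (1 - (-3)·1.0000 - (2)·1.0000) / (7) = 0.2857
Iteration 2:
  x1 = (-11 - (4)·-0.6250 - (-2)·0.2857) / (9) = -0.8810
  x2 = (0 - (2)·-1.4444 - (3)·0.2857) / (8) = 0.2540
  x3 = (1 - (-3)·-1.4444 - (2)·-0.6250) / (7) = -0.2976
Change: (0.5634, 0.8790, -0.5833) → max |·| = 0.8790

0.8790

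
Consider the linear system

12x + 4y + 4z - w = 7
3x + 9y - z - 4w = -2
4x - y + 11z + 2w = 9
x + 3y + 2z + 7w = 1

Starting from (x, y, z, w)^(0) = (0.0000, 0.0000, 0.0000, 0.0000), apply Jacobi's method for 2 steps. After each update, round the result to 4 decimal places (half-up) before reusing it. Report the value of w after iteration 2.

Iteration 1:
  x = (7 - (4)·0.0000 - (4)·0.0000 - (-1)·0.0000) / (12) = 0.5833
  y = (-2 - (3)·0.0000 - (-1)·0.0000 - (-4)·0.0000) / (9) = -0.2222
  z = (9 - (4)·0.0000 - (-1)·0.0000 - (2)·0.0000) / (11) = 0.8182
  w = (1 - (1)·0.0000 - (3)·0.0000 - (2)·0.0000) / (7) = 0.1429
Iteration 2:
  x = (7 - (4)·-0.2222 - (4)·0.8182 - (-1)·0.1429) / (12) = 0.3966
  y = (-2 - (3)·0.5833 - (-1)·0.8182 - (-4)·0.1429) / (9) = -0.2622
  z = (9 - (4)·0.5833 - (-1)·-0.2222 - (2)·0.1429) / (11) = 0.5599
  w = (1 - (1)·0.5833 - (3)·-0.2222 - (2)·0.8182) / (7) = -0.0790

-0.0790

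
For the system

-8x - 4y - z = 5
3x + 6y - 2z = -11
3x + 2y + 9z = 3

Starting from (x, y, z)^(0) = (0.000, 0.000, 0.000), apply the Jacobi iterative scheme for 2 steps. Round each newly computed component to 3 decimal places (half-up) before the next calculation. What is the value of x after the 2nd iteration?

0.250

Iteration 1:
  x = (5 - (-4)·0.000 - (-1)·0.000) / (-8) = -0.625
  y = (-11 - (3)·0.000 - (-2)·0.000) / (6) = -1.833
  z = (3 - (3)·0.000 - (2)·0.000) / (9) = 0.333
Iteration 2:
  x = (5 - (-4)·-1.833 - (-1)·0.333) / (-8) = 0.250
  y = (-11 - (3)·-0.625 - (-2)·0.333) / (6) = -1.410
  z = (3 - (3)·-0.625 - (2)·-1.833) / (9) = 0.949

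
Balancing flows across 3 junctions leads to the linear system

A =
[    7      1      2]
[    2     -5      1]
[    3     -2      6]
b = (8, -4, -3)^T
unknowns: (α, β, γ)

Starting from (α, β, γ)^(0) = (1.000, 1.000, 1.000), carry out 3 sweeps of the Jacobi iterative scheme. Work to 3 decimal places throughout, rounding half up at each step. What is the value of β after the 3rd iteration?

1.175

Iteration 1:
  α = (8 - (1)·1.000 - (2)·1.000) / (7) = 0.714
  β = (-4 - (2)·1.000 - (1)·1.000) / (-5) = 1.400
  γ = (-3 - (3)·1.000 - (-2)·1.000) / (6) = -0.667
Iteration 2:
  α = (8 - (1)·1.400 - (2)·-0.667) / (7) = 1.133
  β = (-4 - (2)·0.714 - (1)·-0.667) / (-5) = 0.952
  γ = (-3 - (3)·0.714 - (-2)·1.400) / (6) = -0.390
Iteration 3:
  α = (8 - (1)·0.952 - (2)·-0.390) / (7) = 1.118
  β = (-4 - (2)·1.133 - (1)·-0.390) / (-5) = 1.175
  γ = (-3 - (3)·1.133 - (-2)·0.952) / (6) = -0.749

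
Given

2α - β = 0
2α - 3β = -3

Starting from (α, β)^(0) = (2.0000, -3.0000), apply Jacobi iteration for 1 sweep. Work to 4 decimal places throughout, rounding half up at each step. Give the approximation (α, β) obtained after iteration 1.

(-1.5000, 2.3333)

Iteration 1:
  α = (0 - (-1)·-3.0000) / (2) = -1.5000
  β = (-3 - (2)·2.0000) / (-3) = 2.3333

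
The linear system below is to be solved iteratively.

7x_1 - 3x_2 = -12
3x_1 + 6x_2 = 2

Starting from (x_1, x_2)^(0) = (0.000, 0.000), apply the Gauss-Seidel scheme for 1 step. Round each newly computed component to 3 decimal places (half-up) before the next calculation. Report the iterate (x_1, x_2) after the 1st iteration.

Iteration 1:
  x_1 = (-12 - (-3)·0.000) / (7) = -1.714
  x_2 = (2 - (3)·-1.714) / (6) = 1.190

(-1.714, 1.190)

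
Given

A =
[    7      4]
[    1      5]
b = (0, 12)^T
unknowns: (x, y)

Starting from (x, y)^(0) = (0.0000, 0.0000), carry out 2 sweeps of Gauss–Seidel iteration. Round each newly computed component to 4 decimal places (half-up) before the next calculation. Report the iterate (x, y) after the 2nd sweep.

Iteration 1:
  x = (0 - (4)·0.0000) / (7) = 0.0000
  y = (12 - (1)·0.0000) / (5) = 2.4000
Iteration 2:
  x = (0 - (4)·2.4000) / (7) = -1.3714
  y = (12 - (1)·-1.3714) / (5) = 2.6743

(-1.3714, 2.6743)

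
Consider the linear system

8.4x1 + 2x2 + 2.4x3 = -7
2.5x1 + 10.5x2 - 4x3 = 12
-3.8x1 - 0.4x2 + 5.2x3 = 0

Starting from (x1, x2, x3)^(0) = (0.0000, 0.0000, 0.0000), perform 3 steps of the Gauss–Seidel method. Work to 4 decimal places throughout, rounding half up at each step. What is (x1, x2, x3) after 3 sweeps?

(-0.9324, 1.1191, -0.5953)

Iteration 1:
  x1 = (-7 - (2)·0.0000 - (2.4)·0.0000) / (8.4) = -0.8333
  x2 = (12 - (2.5)·-0.8333 - (-4)·0.0000) / (10.5) = 1.3413
  x3 = (0 - (-3.8)·-0.8333 - (-0.4)·1.3413) / (5.2) = -0.5058
Iteration 2:
  x1 = (-7 - (2)·1.3413 - (2.4)·-0.5058) / (8.4) = -1.0082
  x2 = (12 - (2.5)·-1.0082 - (-4)·-0.5058) / (10.5) = 1.1902
  x3 = (0 - (-3.8)·-1.0082 - (-0.4)·1.1902) / (5.2) = -0.6452
Iteration 3:
  x1 = (-7 - (2)·1.1902 - (2.4)·-0.6452) / (8.4) = -0.9324
  x2 = (12 - (2.5)·-0.9324 - (-4)·-0.6452) / (10.5) = 1.1191
  x3 = (0 - (-3.8)·-0.9324 - (-0.4)·1.1191) / (5.2) = -0.5953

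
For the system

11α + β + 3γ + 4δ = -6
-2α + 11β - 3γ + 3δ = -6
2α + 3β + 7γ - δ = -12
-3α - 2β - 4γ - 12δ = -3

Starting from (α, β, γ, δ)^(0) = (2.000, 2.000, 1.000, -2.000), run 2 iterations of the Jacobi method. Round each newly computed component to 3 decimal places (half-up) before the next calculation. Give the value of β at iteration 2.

Iteration 1:
  α = (-6 - (1)·2.000 - (3)·1.000 - (4)·-2.000) / (11) = -0.273
  β = (-6 - (-2)·2.000 - (-3)·1.000 - (3)·-2.000) / (11) = 0.636
  γ = (-12 - (2)·2.000 - (3)·2.000 - (-1)·-2.000) / (7) = -3.429
  δ = (-3 - (-3)·2.000 - (-2)·2.000 - (-4)·1.000) / (-12) = -0.917
Iteration 2:
  α = (-6 - (1)·0.636 - (3)·-3.429 - (4)·-0.917) / (11) = 0.665
  β = (-6 - (-2)·-0.273 - (-3)·-3.429 - (3)·-0.917) / (11) = -1.280
  γ = (-12 - (2)·-0.273 - (3)·0.636 - (-1)·-0.917) / (7) = -2.040
  δ = (-3 - (-3)·-0.273 - (-2)·0.636 - (-4)·-3.429) / (-12) = 1.355

-1.280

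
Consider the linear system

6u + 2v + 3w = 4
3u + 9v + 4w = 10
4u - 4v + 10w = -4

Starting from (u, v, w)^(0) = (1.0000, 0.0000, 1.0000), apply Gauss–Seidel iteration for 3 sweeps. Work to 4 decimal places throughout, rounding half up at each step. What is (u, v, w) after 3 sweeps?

(0.4383, 1.0638, -0.1498)

Iteration 1:
  u = (4 - (2)·0.0000 - (3)·1.0000) / (6) = 0.1667
  v = (10 - (3)·0.1667 - (4)·1.0000) / (9) = 0.6111
  w = (-4 - (4)·0.1667 - (-4)·0.6111) / (10) = -0.2222
Iteration 2:
  u = (4 - (2)·0.6111 - (3)·-0.2222) / (6) = 0.5741
  v = (10 - (3)·0.5741 - (4)·-0.2222) / (9) = 1.0185
  w = (-4 - (4)·0.5741 - (-4)·1.0185) / (10) = -0.2222
Iteration 3:
  u = (4 - (2)·1.0185 - (3)·-0.2222) / (6) = 0.4383
  v = (10 - (3)·0.4383 - (4)·-0.2222) / (9) = 1.0638
  w = (-4 - (4)·0.4383 - (-4)·1.0638) / (10) = -0.1498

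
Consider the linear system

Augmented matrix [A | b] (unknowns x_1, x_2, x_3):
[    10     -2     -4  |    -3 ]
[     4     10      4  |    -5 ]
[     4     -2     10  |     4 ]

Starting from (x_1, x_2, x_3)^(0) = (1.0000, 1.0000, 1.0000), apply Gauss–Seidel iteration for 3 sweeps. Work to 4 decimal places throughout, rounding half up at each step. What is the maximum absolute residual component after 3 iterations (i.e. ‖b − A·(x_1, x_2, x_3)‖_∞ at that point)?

Iteration 1:
  x_1 = (-3 - (-2)·1.0000 - (-4)·1.0000) / (10) = 0.3000
  x_2 = (-5 - (4)·0.3000 - (4)·1.0000) / (10) = -1.0200
  x_3 = (4 - (4)·0.3000 - (-2)·-1.0200) / (10) = 0.0760
Iteration 2:
  x_1 = (-3 - (-2)·-1.0200 - (-4)·0.0760) / (10) = -0.4736
  x_2 = (-5 - (4)·-0.4736 - (4)·0.0760) / (10) = -0.3410
  x_3 = (4 - (4)·-0.4736 - (-2)·-0.3410) / (10) = 0.5212
Iteration 3:
  x_1 = (-3 - (-2)·-0.3410 - (-4)·0.5212) / (10) = -0.1597
  x_2 = (-5 - (4)·-0.1597 - (4)·0.5212) / (10) = -0.6446
  x_3 = (4 - (4)·-0.1597 - (-2)·-0.6446) / (10) = 0.3350
Residual b − A·x = (-1.3522, 0.7448, -0.0004); ∞-norm = 1.3522

1.3522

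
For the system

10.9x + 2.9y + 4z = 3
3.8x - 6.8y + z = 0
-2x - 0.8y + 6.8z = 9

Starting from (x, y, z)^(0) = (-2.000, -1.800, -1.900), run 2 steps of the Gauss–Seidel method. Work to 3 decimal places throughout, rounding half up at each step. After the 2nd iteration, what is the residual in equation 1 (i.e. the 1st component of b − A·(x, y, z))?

Iteration 1:
  x = (3 - (2.9)·-1.800 - (4)·-1.900) / (10.9) = 1.451
  y = (0 - (3.8)·1.451 - (1)·-1.900) / (-6.8) = 0.531
  z = (9 - (-2)·1.451 - (-0.8)·0.531) / (6.8) = 1.813
Iteration 2:
  x = (3 - (2.9)·0.531 - (4)·1.813) / (10.9) = -0.531
  y = (0 - (3.8)·-0.531 - (1)·1.813) / (-6.8) = -0.030
  z = (9 - (-2)·-0.531 - (-0.8)·-0.030) / (6.8) = 1.164
Residual b − A·x = (4.219, 0.650, -0.001)

4.219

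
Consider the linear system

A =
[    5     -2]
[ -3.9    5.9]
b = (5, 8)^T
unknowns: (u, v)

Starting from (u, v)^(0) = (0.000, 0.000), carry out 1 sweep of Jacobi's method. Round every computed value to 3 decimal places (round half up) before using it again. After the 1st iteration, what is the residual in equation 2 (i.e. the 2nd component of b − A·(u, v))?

3.900

Iteration 1:
  u = (5 - (-2)·0.000) / (5) = 1.000
  v = (8 - (-3.9)·0.000) / (5.9) = 1.356
Residual b − A·x = (2.712, 3.900)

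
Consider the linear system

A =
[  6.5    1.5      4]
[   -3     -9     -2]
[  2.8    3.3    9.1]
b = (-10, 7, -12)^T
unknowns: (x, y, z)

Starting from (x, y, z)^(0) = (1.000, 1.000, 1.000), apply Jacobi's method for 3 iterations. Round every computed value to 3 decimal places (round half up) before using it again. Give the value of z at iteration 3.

Iteration 1:
  x = (-10 - (1.5)·1.000 - (4)·1.000) / (6.5) = -2.385
  y = (7 - (-3)·1.000 - (-2)·1.000) / (-9) = -1.333
  z = (-12 - (2.8)·1.000 - (3.3)·1.000) / (9.1) = -1.989
Iteration 2:
  x = (-10 - (1.5)·-1.333 - (4)·-1.989) / (6.5) = -0.007
  y = (7 - (-3)·-2.385 - (-2)·-1.989) / (-9) = 0.459
  z = (-12 - (2.8)·-2.385 - (3.3)·-1.333) / (9.1) = -0.101
Iteration 3:
  x = (-10 - (1.5)·0.459 - (4)·-0.101) / (6.5) = -1.582
  y = (7 - (-3)·-0.007 - (-2)·-0.101) / (-9) = -0.753
  z = (-12 - (2.8)·-0.007 - (3.3)·0.459) / (9.1) = -1.483

-1.483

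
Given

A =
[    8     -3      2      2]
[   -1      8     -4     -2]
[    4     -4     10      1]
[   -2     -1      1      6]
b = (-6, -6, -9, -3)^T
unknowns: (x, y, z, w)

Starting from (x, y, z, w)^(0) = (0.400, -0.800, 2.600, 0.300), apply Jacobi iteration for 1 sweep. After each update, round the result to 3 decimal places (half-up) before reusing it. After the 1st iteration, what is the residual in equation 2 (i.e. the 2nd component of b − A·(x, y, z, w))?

-20.681

Iteration 1:
  x = (-6 - (-3)·-0.800 - (2)·2.600 - (2)·0.300) / (8) = -1.775
  y = (-6 - (-1)·0.400 - (-4)·2.600 - (-2)·0.300) / (8) = 0.675
  z = (-9 - (4)·0.400 - (-4)·-0.800 - (1)·0.300) / (10) = -1.410
  w = (-3 - (-2)·0.400 - (-1)·-0.800 - (1)·2.600) / (6) = -0.933
Residual b − A·x = (14.911, -20.681, 15.833, 1.133)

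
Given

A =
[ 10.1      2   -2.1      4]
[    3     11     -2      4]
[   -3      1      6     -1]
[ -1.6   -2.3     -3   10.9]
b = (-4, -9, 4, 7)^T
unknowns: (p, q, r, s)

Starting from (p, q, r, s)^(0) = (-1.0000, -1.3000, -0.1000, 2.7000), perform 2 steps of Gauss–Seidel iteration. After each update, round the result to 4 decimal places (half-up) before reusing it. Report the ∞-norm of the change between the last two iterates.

1.1415

Iteration 1:
  p = (-4 - (2)·-1.3000 - (-2.1)·-0.1000 - (4)·2.7000) / (10.1) = -1.2287
  q = (-9 - (3)·-1.2287 - (-2)·-0.1000 - (4)·2.7000) / (11) = -1.4831
  r = (4 - (-3)·-1.2287 - (1)·-1.4831 - (-1)·2.7000) / (6) = 0.7495
  s = (7 - (-1.6)·-1.2287 - (-2.3)·-1.4831 - (-3)·0.7495) / (10.9) = 0.3552
Iteration 2:
  p = (-4 - (2)·-1.4831 - (-2.1)·0.7495 - (4)·0.3552) / (10.1) = -0.0872
  q = (-9 - (3)·-0.0872 - (-2)·0.7495 - (4)·0.3552) / (11) = -0.7873
  r = (4 - (-3)·-0.0872 - (1)·-0.7873 - (-1)·0.3552) / (6) = 0.8135
  s = (7 - (-1.6)·-0.0872 - (-2.3)·-0.7873 - (-3)·0.8135) / (10.9) = 0.6872
Change: (1.1415, 0.6958, 0.0640, 0.3320) → max |·| = 1.1415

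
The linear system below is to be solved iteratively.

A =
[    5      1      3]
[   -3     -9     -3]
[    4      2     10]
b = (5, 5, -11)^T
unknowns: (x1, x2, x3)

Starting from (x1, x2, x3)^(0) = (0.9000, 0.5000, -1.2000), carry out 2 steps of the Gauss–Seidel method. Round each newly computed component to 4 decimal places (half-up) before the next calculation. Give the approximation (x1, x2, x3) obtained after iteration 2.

Iteration 1:
  x1 = (5 - (1)·0.5000 - (3)·-1.2000) / (5) = 1.6200
  x2 = (5 - (-3)·1.6200 - (-3)·-1.2000) / (-9) = -0.6956
  x3 = (-11 - (4)·1.6200 - (2)·-0.6956) / (10) = -1.6089
Iteration 2:
  x1 = (5 - (1)·-0.6956 - (3)·-1.6089) / (5) = 2.1045
  x2 = (5 - (-3)·2.1045 - (-3)·-1.6089) / (-9) = -0.7208
  x3 = (-11 - (4)·2.1045 - (2)·-0.7208) / (10) = -1.7976

(2.1045, -0.7208, -1.7976)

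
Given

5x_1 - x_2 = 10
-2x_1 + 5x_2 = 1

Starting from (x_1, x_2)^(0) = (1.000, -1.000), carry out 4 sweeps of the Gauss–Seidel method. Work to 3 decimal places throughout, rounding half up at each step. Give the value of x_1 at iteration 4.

Iteration 1:
  x_1 = (10 - (-1)·-1.000) / (5) = 1.800
  x_2 = (1 - (-2)·1.800) / (5) = 0.920
Iteration 2:
  x_1 = (10 - (-1)·0.920) / (5) = 2.184
  x_2 = (1 - (-2)·2.184) / (5) = 1.074
Iteration 3:
  x_1 = (10 - (-1)·1.074) / (5) = 2.215
  x_2 = (1 - (-2)·2.215) / (5) = 1.086
Iteration 4:
  x_1 = (10 - (-1)·1.086) / (5) = 2.217
  x_2 = (1 - (-2)·2.217) / (5) = 1.087

2.217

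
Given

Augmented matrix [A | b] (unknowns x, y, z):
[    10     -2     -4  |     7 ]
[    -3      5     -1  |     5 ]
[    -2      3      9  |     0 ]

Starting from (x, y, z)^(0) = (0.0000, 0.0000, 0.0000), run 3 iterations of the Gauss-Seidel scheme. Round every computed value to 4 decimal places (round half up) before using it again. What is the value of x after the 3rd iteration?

Iteration 1:
  x = (7 - (-2)·0.0000 - (-4)·0.0000) / (10) = 0.7000
  y = (5 - (-3)·0.7000 - (-1)·0.0000) / (5) = 1.4200
  z = (0 - (-2)·0.7000 - (3)·1.4200) / (9) = -0.3178
Iteration 2:
  x = (7 - (-2)·1.4200 - (-4)·-0.3178) / (10) = 0.8569
  y = (5 - (-3)·0.8569 - (-1)·-0.3178) / (5) = 1.4506
  z = (0 - (-2)·0.8569 - (3)·1.4506) / (9) = -0.2931
Iteration 3:
  x = (7 - (-2)·1.4506 - (-4)·-0.2931) / (10) = 0.8729
  y = (5 - (-3)·0.8729 - (-1)·-0.2931) / (5) = 1.4651
  z = (0 - (-2)·0.8729 - (3)·1.4651) / (9) = -0.2944

0.8729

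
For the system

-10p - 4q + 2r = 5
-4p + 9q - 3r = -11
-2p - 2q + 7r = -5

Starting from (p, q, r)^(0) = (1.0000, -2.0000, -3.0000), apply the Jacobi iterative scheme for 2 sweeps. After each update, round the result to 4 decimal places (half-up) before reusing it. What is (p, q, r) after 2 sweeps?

(0.0111, -1.6889, -1.3079)

Iteration 1:
  p = (5 - (-4)·-2.0000 - (2)·-3.0000) / (-10) = -0.3000
  q = (-11 - (-4)·1.0000 - (-3)·-3.0000) / (9) = -1.7778
  r = (-5 - (-2)·1.0000 - (-2)·-2.0000) / (7) = -1.0000
Iteration 2:
  p = (5 - (-4)·-1.7778 - (2)·-1.0000) / (-10) = 0.0111
  q = (-11 - (-4)·-0.3000 - (-3)·-1.0000) / (9) = -1.6889
  r = (-5 - (-2)·-0.3000 - (-2)·-1.7778) / (7) = -1.3079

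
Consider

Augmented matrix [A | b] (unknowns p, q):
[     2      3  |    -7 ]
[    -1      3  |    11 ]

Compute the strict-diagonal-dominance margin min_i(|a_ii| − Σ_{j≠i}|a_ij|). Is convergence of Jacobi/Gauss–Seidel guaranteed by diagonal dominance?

row 1: |2| − (3) = -1
row 2: |3| − (1) = 2
minimum over rows = -1 → not strictly diagonally dominant

-1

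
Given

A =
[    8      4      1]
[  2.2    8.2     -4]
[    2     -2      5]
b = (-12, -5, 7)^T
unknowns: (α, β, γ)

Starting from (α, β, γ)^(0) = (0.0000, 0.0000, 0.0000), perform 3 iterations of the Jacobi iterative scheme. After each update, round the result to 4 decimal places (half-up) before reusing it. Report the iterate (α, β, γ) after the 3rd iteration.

Iteration 1:
  α = (-12 - (4)·0.0000 - (1)·0.0000) / (8) = -1.5000
  β = (-5 - (2.2)·0.0000 - (-4)·0.0000) / (8.2) = -0.6098
  γ = (7 - (2)·0.0000 - (-2)·0.0000) / (5) = 1.4000
Iteration 2:
  α = (-12 - (4)·-0.6098 - (1)·1.4000) / (8) = -1.3701
  β = (-5 - (2.2)·-1.5000 - (-4)·1.4000) / (8.2) = 0.4756
  γ = (7 - (2)·-1.5000 - (-2)·-0.6098) / (5) = 1.7561
Iteration 3:
  α = (-12 - (4)·0.4756 - (1)·1.7561) / (8) = -1.9573
  β = (-5 - (2.2)·-1.3701 - (-4)·1.7561) / (8.2) = 0.6145
  γ = (7 - (2)·-1.3701 - (-2)·0.4756) / (5) = 2.1383

(-1.9573, 0.6145, 2.1383)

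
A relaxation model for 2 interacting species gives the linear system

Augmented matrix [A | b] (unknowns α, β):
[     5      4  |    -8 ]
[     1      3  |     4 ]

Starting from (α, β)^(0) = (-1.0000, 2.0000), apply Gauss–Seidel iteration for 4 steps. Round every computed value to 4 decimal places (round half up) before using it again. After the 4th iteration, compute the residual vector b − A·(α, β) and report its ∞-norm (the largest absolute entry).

0.0303

Iteration 1:
  α = (-8 - (4)·2.0000) / (5) = -3.2000
  β = (4 - (1)·-3.2000) / (3) = 2.4000
Iteration 2:
  α = (-8 - (4)·2.4000) / (5) = -3.5200
  β = (4 - (1)·-3.5200) / (3) = 2.5067
Iteration 3:
  α = (-8 - (4)·2.5067) / (5) = -3.6054
  β = (4 - (1)·-3.6054) / (3) = 2.5351
Iteration 4:
  α = (-8 - (4)·2.5351) / (5) = -3.6281
  β = (4 - (1)·-3.6281) / (3) = 2.5427
Residual b − A·x = (-0.0303, 0.0000); ∞-norm = 0.0303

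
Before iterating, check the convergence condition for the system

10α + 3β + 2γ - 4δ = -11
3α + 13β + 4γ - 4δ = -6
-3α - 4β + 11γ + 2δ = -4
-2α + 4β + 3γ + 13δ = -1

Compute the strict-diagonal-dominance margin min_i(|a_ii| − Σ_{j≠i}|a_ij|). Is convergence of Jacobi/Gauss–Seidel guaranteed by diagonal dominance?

1

row 1: |10| − (3+2+4) = 1
row 2: |13| − (3+4+4) = 2
row 3: |11| − (3+4+2) = 2
row 4: |13| − (2+4+3) = 4
minimum over rows = 1 → strictly diagonally dominant (convergence guaranteed)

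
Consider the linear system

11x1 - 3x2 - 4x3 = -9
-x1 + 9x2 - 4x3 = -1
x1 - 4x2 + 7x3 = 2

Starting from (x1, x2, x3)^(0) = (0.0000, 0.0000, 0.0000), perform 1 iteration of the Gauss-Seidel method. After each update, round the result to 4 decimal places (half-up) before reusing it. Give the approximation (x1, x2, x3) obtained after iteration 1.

(-0.8182, -0.2020, 0.2872)

Iteration 1:
  x1 = (-9 - (-3)·0.0000 - (-4)·0.0000) / (11) = -0.8182
  x2 = (-1 - (-1)·-0.8182 - (-4)·0.0000) / (9) = -0.2020
  x3 = (2 - (1)·-0.8182 - (-4)·-0.2020) / (7) = 0.2872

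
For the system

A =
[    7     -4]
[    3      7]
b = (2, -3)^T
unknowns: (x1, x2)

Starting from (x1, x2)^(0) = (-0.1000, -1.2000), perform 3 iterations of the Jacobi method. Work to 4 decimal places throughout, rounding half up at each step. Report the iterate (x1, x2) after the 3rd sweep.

(0.1388, -0.4566)

Iteration 1:
  x1 = (2 - (-4)·-1.2000) / (7) = -0.4000
  x2 = (-3 - (3)·-0.1000) / (7) = -0.3857
Iteration 2:
  x1 = (2 - (-4)·-0.3857) / (7) = 0.0653
  x2 = (-3 - (3)·-0.4000) / (7) = -0.2571
Iteration 3:
  x1 = (2 - (-4)·-0.2571) / (7) = 0.1388
  x2 = (-3 - (3)·0.0653) / (7) = -0.4566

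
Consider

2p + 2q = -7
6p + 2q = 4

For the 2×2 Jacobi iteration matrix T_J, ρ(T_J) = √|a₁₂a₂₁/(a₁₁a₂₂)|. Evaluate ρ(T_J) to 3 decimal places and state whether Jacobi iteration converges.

a₁₂a₂₁/(a₁₁a₂₂) = (2)·(6) / ((2)·(2)) = 3.000000
ρ = √|3.000000| = √3.000000 = 1.732
ρ > 1, so Jacobi diverges

1.732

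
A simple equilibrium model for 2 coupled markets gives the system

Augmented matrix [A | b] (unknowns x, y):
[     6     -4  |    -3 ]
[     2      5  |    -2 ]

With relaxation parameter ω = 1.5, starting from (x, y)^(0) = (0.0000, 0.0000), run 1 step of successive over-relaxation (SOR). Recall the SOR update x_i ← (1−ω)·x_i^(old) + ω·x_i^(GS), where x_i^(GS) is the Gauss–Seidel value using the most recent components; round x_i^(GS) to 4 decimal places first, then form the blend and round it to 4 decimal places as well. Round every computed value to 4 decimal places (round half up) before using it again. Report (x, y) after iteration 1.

Iteration 1:
  x: GS value = (-3 - (-4)·0.0000) / (6) = -0.5000;  x ← (1−ω)·0.0000 + ω·-0.5000 = -0.7500
  y: GS value = (-2 - (2)·-0.7500) / (5) = -0.1000;  y ← (1−ω)·0.0000 + ω·-0.1000 = -0.1500

(-0.7500, -0.1500)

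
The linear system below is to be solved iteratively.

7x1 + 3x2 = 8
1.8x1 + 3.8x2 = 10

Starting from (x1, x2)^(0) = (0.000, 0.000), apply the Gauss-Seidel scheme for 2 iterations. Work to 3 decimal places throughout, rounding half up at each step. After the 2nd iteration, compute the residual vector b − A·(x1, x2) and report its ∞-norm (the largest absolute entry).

Iteration 1:
  x1 = (8 - (3)·0.000) / (7) = 1.143
  x2 = (10 - (1.8)·1.143) / (3.8) = 2.090
Iteration 2:
  x1 = (8 - (3)·2.090) / (7) = 0.247
  x2 = (10 - (1.8)·0.247) / (3.8) = 2.515
Residual b − A·x = (-1.274, -0.002); ∞-norm = 1.274

1.274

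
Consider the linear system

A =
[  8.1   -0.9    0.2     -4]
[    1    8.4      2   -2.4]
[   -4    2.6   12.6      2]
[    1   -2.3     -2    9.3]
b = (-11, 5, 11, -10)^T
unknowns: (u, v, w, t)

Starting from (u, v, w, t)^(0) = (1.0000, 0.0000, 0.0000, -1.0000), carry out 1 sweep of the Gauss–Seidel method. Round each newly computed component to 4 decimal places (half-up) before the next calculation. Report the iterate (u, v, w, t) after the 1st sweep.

Iteration 1:
  u = (-11 - (-0.9)·0.0000 - (0.2)·0.0000 - (-4)·-1.0000) / (8.1) = -1.8519
  v = (5 - (1)·-1.8519 - (2)·0.0000 - (-2.4)·-1.0000) / (8.4) = 0.5300
  w = (11 - (-4)·-1.8519 - (2.6)·0.5300 - (2)·-1.0000) / (12.6) = 0.3345
  t = (-10 - (1)·-1.8519 - (-2.3)·0.5300 - (-2)·0.3345) / (9.3) = -0.6731

(-1.8519, 0.5300, 0.3345, -0.6731)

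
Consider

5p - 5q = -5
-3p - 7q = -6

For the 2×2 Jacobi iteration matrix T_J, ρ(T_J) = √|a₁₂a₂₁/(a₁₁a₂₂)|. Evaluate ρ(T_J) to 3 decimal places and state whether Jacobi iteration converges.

a₁₂a₂₁/(a₁₁a₂₂) = (-5)·(-3) / ((5)·(-7)) = -0.428571
ρ = √|-0.428571| = √0.428571 = 0.655
ρ < 1, so Jacobi converges

0.655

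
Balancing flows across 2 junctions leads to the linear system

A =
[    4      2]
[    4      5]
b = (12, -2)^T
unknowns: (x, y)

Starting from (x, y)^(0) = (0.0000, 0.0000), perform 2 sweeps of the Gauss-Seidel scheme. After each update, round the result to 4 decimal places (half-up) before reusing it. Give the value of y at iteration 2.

-3.9200

Iteration 1:
  x = (12 - (2)·0.0000) / (4) = 3.0000
  y = (-2 - (4)·3.0000) / (5) = -2.8000
Iteration 2:
  x = (12 - (2)·-2.8000) / (4) = 4.4000
  y = (-2 - (4)·4.4000) / (5) = -3.9200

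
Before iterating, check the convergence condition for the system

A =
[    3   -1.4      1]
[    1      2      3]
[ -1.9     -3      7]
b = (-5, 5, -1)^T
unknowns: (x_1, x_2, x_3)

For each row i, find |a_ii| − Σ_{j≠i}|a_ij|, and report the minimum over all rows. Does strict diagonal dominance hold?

row 1: |3| − (1.4+1) = 0.6
row 2: |2| − (1+3) = -2
row 3: |7| − (1.9+3) = 2.1
minimum over rows = -2 → not strictly diagonally dominant

-2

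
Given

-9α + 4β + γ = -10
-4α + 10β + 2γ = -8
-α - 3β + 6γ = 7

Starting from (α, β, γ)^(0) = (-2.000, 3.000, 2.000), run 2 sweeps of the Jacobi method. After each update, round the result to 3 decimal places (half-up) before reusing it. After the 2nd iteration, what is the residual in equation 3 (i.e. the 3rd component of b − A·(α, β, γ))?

3.215

Iteration 1:
  α = (-10 - (4)·3.000 - (1)·2.000) / (-9) = 2.667
  β = (-8 - (-4)·-2.000 - (2)·2.000) / (10) = -2.000
  γ = (7 - (-1)·-2.000 - (-3)·3.000) / (6) = 2.333
Iteration 2:
  α = (-10 - (4)·-2.000 - (1)·2.333) / (-9) = 0.481
  β = (-8 - (-4)·2.667 - (2)·2.333) / (10) = -0.200
  γ = (7 - (-1)·2.667 - (-3)·-2.000) / (6) = 0.611
Residual b − A·x = (-5.482, -5.298, 3.215)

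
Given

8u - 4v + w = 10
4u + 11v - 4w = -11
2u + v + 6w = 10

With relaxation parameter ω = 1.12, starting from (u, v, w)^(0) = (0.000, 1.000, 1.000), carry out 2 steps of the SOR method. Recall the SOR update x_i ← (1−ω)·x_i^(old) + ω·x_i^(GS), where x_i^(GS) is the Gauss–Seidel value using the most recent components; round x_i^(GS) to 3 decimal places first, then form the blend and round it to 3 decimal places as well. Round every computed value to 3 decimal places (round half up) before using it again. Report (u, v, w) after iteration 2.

Iteration 1:
  u: GS value = (10 - (-4)·1.000 - (1)·1.000) / (8) = 1.625;  u ← (1−ω)·0.000 + ω·1.625 = 1.820
  v: GS value = (-11 - (4)·1.820 - (-4)·1.000) / (11) = -1.298;  v ← (1−ω)·1.000 + ω·-1.298 = -1.574
  w: GS value = (10 - (2)·1.820 - (1)·-1.574) / (6) = 1.322;  w ← (1−ω)·1.000 + ω·1.322 = 1.361
Iteration 2:
  u: GS value = (10 - (-4)·-1.574 - (1)·1.361) / (8) = 0.293;  u ← (1−ω)·1.820 + ω·0.293 = 0.110
  v: GS value = (-11 - (4)·0.110 - (-4)·1.361) / (11) = -0.545;  v ← (1−ω)·-1.574 + ω·-0.545 = -0.422
  w: GS value = (10 - (2)·0.110 - (1)·-0.422) / (6) = 1.700;  w ← (1−ω)·1.361 + ω·1.700 = 1.741

(0.110, -0.422, 1.741)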